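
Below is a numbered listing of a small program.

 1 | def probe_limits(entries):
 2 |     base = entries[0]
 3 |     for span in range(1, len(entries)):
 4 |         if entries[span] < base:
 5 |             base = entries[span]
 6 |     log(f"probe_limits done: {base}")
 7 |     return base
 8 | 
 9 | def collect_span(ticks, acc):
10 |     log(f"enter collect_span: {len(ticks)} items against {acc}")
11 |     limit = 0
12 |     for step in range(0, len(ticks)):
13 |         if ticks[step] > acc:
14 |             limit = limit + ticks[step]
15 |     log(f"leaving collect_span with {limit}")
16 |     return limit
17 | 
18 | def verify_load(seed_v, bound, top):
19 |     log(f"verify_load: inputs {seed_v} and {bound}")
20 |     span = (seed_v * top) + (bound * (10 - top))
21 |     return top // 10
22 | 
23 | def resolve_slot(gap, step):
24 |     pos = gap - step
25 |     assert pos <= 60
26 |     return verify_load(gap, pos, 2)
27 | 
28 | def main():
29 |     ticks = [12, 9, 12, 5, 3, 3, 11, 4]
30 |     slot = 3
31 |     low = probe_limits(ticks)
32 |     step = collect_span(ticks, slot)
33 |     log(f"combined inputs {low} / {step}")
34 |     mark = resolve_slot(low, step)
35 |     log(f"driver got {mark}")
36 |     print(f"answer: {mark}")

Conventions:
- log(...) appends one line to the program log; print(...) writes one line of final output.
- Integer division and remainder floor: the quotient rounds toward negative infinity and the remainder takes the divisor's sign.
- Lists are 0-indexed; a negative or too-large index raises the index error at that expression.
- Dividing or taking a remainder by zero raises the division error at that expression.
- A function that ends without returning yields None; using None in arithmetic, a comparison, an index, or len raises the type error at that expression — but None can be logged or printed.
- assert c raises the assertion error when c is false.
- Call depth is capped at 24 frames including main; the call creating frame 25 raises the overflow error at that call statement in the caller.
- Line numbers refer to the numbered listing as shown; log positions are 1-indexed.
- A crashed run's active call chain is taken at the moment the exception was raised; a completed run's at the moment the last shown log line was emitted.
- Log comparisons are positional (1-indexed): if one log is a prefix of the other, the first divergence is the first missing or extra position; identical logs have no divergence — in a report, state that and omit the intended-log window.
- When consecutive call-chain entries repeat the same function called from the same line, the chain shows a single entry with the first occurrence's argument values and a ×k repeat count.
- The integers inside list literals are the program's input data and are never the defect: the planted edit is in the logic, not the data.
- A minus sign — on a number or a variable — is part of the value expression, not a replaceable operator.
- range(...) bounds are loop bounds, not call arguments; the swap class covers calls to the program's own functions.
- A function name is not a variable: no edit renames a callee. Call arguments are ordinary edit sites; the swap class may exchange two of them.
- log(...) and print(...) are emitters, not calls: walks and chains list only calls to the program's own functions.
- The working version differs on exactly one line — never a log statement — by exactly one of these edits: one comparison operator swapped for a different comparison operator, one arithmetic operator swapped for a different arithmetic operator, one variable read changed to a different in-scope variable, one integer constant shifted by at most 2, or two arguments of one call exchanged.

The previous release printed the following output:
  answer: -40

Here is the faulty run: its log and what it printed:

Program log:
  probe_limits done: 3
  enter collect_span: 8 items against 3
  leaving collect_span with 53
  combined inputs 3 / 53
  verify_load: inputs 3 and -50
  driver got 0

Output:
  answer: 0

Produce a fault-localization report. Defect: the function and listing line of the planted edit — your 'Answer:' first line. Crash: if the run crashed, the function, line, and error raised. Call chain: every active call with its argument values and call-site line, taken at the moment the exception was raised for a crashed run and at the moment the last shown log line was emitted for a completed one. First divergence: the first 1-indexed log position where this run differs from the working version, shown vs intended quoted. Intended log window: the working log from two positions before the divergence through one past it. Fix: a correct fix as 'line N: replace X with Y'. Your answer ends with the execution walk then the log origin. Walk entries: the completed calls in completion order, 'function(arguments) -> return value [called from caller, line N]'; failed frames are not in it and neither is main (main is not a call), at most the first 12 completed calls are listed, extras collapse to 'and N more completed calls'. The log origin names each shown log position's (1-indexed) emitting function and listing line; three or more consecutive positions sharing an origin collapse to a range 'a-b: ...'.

Answer: the defect is in verify_load at line 21.
Key observation: Position 6 is the first bad log line: 'driver got 0' should read 'driver got -40'.
Call chain: main.
First divergence: position 6 — the shown line 'driver got 0' should read 'driver got -40'.
Intended log window:
  4: combined inputs 3 / 53
  5: verify_load: inputs 3 and -50
  6: driver got -40
Execution walk:
  probe_limits([12, 9, 12, 5, 3, 3, 11, 4]) -> 3  [called from main, line 31]
  collect_span([12, 9, 12, 5, 3, 3, 11, 4], 3) -> 53  [called from main, line 32]
  verify_load(3, -50, 2) -> 0  [called from resolve_slot, line 26]
  resolve_slot(3, 53) -> 0  [called from main, line 34]
Log origin:
  1: emitted by probe_limits (line 6)
  2: emitted by collect_span (line 10)
  3: emitted by collect_span (line 15)
  4: emitted by main (line 33)
  5: emitted by verify_load (line 19)
  6: emitted by main (line 35)
A correct fix: line 21: replace `top` with `span`.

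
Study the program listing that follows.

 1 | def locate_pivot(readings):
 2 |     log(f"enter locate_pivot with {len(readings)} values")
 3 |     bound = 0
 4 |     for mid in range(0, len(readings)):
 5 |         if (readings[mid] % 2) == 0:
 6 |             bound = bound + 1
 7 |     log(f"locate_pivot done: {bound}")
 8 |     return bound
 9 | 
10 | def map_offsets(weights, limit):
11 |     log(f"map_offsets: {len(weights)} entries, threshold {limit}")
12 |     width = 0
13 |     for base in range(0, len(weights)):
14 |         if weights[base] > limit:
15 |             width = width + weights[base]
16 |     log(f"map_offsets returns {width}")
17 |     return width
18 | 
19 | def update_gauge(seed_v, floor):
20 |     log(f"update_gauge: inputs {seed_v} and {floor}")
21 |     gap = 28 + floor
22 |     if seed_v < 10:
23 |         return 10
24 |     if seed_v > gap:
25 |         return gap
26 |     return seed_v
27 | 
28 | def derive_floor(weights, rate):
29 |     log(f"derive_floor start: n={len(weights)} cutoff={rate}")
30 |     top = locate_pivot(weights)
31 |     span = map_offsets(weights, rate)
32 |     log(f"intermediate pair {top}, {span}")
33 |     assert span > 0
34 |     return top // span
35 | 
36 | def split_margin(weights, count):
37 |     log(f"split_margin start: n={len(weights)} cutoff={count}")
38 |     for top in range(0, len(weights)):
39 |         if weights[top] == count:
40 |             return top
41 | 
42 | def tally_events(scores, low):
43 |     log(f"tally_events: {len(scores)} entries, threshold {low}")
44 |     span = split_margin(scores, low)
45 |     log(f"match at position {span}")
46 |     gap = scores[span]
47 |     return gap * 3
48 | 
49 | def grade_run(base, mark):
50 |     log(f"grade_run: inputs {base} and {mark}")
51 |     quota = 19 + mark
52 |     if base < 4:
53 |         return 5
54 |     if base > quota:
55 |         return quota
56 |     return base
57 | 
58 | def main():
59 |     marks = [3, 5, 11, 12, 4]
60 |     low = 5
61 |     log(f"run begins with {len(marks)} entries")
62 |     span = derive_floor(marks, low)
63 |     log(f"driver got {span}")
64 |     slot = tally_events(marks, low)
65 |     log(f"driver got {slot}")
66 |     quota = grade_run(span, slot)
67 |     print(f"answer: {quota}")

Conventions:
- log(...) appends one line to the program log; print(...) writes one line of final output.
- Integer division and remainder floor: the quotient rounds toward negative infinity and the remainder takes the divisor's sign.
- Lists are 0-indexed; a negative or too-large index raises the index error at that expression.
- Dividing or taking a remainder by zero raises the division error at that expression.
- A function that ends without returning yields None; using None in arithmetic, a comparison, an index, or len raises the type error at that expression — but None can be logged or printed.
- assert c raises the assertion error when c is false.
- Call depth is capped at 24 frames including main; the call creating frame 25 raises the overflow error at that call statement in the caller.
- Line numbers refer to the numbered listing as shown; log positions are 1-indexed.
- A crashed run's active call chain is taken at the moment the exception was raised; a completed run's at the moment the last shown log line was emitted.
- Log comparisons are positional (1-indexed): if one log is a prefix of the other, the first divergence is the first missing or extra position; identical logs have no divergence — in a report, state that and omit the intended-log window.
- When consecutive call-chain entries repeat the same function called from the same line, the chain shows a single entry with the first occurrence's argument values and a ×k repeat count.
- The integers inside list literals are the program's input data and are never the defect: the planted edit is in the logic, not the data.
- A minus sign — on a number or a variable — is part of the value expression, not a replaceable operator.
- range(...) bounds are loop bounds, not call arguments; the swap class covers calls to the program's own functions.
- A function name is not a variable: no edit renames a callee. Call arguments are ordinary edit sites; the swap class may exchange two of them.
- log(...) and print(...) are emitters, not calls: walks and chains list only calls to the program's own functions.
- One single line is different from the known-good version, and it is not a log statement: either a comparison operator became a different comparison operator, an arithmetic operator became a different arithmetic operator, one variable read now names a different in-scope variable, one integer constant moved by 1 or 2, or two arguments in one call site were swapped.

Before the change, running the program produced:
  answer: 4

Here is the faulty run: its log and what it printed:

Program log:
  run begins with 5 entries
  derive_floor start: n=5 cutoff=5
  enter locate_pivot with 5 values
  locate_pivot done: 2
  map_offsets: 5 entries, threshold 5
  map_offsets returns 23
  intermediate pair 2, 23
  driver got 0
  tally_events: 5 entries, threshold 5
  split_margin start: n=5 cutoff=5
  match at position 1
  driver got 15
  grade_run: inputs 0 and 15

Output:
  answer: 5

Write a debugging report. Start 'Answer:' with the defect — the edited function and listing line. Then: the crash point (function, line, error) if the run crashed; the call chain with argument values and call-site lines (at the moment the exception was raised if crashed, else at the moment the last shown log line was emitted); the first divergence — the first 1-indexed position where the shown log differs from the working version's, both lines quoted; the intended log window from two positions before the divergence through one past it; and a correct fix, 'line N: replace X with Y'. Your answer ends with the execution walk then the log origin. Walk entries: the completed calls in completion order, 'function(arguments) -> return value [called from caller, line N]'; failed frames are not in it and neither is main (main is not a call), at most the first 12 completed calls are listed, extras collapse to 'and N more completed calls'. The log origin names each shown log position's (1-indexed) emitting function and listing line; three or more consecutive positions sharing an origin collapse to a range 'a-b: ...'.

Answer: the defect is in grade_run at line 53.
The tell: The two runs log identically and part ways only at the printed values.
Call chain: main -> grade_run(0, 15) (called at line 66).
First divergence: there is none — every log position agrees.
Execution walk:
  locate_pivot([3, 5, 11, 12, 4]) -> 2  [called from derive_floor, line 30]
  map_offsets([3, 5, 11, 12, 4], 5) -> 23  [called from derive_floor, line 31]
  derive_floor([3, 5, 11, 12, 4], 5) -> 0  [called from main, line 62]
  split_margin([3, 5, 11, 12, 4], 5) -> 1  [called from tally_events, line 44]
  tally_events([3, 5, 11, 12, 4], 5) -> 15  [called from main, line 64]
  grade_run(0, 15) -> 5  [called from main, line 66]
Origin of each log line:
  1: logged in main at line 61
  2: logged in derive_floor at line 29
  3: logged in locate_pivot at line 2
  4: logged in locate_pivot at line 7
  5: logged in map_offsets at line 11
  6: logged in map_offsets at line 16
  7: logged in derive_floor at line 32
  8: logged in main at line 63
  9: logged in tally_events at line 43
  10: logged in split_margin at line 37
  11: logged in tally_events at line 45
  12: logged in main at line 65
  13: logged in grade_run at line 50
A correct fix: line 53: replace `5` with `4`.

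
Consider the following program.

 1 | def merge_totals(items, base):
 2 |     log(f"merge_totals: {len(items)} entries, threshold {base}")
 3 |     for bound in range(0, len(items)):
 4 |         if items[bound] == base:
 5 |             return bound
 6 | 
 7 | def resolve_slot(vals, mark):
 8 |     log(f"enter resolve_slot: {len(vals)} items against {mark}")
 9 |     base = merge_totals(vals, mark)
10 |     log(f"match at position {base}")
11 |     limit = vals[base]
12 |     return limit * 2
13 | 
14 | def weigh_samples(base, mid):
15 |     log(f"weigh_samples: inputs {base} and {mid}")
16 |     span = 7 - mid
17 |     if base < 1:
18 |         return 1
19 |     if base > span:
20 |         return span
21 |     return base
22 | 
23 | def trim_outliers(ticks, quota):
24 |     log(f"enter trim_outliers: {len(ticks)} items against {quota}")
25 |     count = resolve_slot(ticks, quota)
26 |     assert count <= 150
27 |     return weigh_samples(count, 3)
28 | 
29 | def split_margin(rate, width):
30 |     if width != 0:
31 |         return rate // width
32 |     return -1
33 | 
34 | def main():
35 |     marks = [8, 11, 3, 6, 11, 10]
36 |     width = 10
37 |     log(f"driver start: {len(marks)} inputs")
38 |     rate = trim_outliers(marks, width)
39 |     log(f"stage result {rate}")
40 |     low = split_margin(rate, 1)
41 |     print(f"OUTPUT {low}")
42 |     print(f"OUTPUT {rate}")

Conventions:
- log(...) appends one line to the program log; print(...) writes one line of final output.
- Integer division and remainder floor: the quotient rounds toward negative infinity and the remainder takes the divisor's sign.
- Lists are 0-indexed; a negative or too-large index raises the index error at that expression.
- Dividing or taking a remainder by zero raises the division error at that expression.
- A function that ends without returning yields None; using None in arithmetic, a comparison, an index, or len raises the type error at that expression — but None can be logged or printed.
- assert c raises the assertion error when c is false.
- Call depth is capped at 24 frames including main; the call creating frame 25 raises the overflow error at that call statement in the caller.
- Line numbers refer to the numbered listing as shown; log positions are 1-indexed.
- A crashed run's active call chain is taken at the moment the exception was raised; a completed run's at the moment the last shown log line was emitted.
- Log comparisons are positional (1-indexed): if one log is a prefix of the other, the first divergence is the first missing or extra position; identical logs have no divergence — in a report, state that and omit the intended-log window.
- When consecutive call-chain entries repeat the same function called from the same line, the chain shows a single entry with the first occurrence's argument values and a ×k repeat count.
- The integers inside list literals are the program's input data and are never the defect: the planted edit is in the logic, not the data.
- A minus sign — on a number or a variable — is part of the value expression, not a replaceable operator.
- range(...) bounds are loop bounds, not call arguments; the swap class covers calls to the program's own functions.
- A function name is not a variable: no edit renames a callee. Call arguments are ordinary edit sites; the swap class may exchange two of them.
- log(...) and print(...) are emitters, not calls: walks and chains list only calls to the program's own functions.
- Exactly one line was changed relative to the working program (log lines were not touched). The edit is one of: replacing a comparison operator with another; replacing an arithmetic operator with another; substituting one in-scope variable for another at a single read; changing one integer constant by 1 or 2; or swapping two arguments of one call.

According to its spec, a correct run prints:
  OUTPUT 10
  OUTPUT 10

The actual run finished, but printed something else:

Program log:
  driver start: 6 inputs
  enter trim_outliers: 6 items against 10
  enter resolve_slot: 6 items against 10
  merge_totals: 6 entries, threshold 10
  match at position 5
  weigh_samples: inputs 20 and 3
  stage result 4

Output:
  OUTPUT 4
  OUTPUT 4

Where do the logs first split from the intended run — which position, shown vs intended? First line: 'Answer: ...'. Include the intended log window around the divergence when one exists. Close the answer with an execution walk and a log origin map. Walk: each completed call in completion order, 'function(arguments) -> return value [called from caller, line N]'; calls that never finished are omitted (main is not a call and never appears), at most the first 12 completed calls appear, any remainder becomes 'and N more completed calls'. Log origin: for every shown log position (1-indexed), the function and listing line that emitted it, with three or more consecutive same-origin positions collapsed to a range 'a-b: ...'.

Answer: position 7 — shown 'stage result 4', intended 'stage result 10'.
Intended log window:
  5: match at position 5
  6: weigh_samples: inputs 20 and 3
  7: stage result 10
Execution walk:
  merge_totals([8, 11, 3, 6, 11, 10], 10) -> 5  [called from resolve_slot, line 9]
  resolve_slot([8, 11, 3, 6, 11, 10], 10) -> 20  [called from trim_outliers, line 25]
  weigh_samples(20, 3) -> 4  [called from trim_outliers, line 27]
  trim_outliers([8, 11, 3, 6, 11, 10], 10) -> 4  [called from main, line 38]
  split_margin(4, 1) -> 4  [called from main, line 40]
Log origin:
  1: logged in main at line 37
  2: logged in trim_outliers at line 24
  3: logged in resolve_slot at line 8
  4: logged in merge_totals at line 2
  5: logged in resolve_slot at line 10
  6: logged in weigh_samples at line 15
  7: logged in main at line 39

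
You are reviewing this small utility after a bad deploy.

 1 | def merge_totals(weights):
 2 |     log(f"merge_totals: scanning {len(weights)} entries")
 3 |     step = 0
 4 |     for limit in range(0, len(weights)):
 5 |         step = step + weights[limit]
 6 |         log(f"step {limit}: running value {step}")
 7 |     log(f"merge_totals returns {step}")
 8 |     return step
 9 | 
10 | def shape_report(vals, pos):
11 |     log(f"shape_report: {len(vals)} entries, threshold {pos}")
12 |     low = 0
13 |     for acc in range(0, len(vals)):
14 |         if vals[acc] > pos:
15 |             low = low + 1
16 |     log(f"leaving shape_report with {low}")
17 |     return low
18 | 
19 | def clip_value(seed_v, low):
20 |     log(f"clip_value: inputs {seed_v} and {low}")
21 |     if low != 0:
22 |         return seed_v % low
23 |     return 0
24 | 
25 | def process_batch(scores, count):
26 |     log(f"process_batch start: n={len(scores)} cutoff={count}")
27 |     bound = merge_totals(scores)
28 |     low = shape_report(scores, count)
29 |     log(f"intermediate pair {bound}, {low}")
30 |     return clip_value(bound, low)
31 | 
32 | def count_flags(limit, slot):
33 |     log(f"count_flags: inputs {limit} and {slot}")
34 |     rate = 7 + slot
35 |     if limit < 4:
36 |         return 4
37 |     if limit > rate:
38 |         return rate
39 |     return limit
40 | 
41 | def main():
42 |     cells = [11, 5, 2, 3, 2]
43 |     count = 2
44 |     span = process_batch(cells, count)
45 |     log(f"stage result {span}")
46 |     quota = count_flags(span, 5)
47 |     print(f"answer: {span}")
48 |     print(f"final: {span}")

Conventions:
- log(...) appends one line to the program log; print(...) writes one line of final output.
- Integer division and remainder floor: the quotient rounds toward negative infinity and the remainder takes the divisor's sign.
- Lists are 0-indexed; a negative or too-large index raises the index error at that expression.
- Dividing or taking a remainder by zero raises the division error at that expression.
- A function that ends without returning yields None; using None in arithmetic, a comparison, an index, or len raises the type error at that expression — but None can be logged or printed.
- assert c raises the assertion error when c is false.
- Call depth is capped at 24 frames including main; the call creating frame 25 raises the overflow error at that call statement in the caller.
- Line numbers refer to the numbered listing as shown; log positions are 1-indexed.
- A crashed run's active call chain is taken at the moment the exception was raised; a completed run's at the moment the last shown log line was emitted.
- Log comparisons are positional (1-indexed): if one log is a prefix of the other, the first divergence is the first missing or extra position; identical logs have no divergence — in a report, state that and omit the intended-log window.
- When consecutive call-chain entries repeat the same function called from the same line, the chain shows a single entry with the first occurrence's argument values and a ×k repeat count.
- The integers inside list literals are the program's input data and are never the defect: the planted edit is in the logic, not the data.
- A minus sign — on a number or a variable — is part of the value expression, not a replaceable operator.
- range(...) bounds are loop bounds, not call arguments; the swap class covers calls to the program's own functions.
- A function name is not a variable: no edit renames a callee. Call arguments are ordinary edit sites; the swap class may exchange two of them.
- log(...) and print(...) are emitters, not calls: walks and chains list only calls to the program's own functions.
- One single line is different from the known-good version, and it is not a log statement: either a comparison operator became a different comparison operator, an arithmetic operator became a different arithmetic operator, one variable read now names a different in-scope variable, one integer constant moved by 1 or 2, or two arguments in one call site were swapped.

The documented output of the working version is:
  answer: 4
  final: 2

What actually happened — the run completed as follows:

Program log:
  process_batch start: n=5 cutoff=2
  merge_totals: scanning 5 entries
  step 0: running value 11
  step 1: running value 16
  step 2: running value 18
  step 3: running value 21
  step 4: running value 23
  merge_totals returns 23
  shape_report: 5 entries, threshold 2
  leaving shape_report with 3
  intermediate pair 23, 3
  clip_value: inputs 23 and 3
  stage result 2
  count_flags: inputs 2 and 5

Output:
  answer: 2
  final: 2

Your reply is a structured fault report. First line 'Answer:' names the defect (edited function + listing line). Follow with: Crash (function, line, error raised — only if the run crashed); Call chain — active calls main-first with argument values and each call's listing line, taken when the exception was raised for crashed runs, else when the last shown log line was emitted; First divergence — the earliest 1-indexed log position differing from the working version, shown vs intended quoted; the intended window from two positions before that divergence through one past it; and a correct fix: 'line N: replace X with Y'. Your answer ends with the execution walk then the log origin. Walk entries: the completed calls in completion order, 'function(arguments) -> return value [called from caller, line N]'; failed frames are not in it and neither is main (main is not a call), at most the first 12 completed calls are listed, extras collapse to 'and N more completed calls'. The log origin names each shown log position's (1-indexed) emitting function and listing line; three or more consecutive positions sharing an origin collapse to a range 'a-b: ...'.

Answer: the defect is in main at line 47.
The tell: Every logged value matches the working version; the printed result is what differs.
Call chain: main -> count_flags(2, 5) (called at line 46).
First divergence: there is none — every log position agrees.
Execution walk:
  merge_totals([11, 5, 2, 3, 2]) -> 23  [called from process_batch, line 27]
  shape_report([11, 5, 2, 3, 2], 2) -> 3  [called from process_batch, line 28]
  clip_value(23, 3) -> 2  [called from process_batch, line 30]
  process_batch([11, 5, 2, 3, 2], 2) -> 2  [called from main, line 44]
  count_flags(2, 5) -> 4  [called from main, line 46]
Log line origins:
  1: from process_batch, line 26
  2: from merge_totals, line 2
  3-7: from merge_totals, line 6
  8: from merge_totals, line 7
  9: from shape_report, line 11
  10: from shape_report, line 16
  11: from process_batch, line 29
  12: from clip_value, line 20
  13: from main, line 45
  14: from count_flags, line 33
A correct fix: line 47: replace `span` with `quota`.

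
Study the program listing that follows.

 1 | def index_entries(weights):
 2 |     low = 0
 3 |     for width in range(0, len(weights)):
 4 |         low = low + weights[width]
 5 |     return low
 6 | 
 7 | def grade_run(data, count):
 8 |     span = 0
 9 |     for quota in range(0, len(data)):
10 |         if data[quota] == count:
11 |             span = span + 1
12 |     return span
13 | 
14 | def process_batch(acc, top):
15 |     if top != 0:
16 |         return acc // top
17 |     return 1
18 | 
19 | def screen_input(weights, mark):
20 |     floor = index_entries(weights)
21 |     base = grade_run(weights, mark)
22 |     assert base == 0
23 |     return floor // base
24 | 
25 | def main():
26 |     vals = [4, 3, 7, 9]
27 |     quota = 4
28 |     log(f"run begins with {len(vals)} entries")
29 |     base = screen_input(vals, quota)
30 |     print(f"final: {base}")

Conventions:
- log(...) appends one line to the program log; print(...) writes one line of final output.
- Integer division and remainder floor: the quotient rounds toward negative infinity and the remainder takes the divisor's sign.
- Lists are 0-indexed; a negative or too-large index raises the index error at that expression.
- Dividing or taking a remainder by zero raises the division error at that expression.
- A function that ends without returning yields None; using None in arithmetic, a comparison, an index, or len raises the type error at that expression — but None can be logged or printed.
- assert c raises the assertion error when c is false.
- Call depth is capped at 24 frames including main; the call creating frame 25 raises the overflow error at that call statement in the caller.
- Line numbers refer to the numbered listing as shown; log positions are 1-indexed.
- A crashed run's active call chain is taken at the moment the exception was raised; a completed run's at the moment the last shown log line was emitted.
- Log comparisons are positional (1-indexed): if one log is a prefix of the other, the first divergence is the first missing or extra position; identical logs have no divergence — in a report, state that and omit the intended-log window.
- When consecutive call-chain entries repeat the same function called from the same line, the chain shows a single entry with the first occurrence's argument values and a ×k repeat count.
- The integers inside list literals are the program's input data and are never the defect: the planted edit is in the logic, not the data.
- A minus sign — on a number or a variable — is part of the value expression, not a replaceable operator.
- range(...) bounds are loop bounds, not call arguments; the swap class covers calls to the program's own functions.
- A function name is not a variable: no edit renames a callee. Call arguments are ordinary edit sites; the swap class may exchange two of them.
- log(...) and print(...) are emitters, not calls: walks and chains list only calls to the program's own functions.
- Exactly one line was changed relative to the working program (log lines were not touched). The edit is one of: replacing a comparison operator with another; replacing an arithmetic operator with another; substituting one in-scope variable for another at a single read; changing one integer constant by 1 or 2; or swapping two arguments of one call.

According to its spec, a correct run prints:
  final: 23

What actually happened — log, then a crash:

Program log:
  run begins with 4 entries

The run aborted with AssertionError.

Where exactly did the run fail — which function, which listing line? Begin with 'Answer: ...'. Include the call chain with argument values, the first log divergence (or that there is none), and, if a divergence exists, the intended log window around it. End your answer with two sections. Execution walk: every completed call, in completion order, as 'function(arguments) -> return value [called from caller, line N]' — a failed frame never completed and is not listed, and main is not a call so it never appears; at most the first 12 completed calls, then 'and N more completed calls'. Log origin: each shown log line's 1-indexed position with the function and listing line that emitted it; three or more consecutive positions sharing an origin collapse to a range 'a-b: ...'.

Answer: the error was raised in screen_input, line 22.
Key observation: Every log line matches the working run — the failure is the only observable divergence.
Call chain: main -> screen_input([4, 3, 7, 9], 4) (called at line 29).
First divergence: none — the logs agree in full.
Execution walk:
  index_entries([4, 3, 7, 9]) -> 23  [called from screen_input, line 20]
  grade_run([4, 3, 7, 9], 4) -> 1  [called from screen_input, line 21]
Log origins:
  1: emitted by main (line 28)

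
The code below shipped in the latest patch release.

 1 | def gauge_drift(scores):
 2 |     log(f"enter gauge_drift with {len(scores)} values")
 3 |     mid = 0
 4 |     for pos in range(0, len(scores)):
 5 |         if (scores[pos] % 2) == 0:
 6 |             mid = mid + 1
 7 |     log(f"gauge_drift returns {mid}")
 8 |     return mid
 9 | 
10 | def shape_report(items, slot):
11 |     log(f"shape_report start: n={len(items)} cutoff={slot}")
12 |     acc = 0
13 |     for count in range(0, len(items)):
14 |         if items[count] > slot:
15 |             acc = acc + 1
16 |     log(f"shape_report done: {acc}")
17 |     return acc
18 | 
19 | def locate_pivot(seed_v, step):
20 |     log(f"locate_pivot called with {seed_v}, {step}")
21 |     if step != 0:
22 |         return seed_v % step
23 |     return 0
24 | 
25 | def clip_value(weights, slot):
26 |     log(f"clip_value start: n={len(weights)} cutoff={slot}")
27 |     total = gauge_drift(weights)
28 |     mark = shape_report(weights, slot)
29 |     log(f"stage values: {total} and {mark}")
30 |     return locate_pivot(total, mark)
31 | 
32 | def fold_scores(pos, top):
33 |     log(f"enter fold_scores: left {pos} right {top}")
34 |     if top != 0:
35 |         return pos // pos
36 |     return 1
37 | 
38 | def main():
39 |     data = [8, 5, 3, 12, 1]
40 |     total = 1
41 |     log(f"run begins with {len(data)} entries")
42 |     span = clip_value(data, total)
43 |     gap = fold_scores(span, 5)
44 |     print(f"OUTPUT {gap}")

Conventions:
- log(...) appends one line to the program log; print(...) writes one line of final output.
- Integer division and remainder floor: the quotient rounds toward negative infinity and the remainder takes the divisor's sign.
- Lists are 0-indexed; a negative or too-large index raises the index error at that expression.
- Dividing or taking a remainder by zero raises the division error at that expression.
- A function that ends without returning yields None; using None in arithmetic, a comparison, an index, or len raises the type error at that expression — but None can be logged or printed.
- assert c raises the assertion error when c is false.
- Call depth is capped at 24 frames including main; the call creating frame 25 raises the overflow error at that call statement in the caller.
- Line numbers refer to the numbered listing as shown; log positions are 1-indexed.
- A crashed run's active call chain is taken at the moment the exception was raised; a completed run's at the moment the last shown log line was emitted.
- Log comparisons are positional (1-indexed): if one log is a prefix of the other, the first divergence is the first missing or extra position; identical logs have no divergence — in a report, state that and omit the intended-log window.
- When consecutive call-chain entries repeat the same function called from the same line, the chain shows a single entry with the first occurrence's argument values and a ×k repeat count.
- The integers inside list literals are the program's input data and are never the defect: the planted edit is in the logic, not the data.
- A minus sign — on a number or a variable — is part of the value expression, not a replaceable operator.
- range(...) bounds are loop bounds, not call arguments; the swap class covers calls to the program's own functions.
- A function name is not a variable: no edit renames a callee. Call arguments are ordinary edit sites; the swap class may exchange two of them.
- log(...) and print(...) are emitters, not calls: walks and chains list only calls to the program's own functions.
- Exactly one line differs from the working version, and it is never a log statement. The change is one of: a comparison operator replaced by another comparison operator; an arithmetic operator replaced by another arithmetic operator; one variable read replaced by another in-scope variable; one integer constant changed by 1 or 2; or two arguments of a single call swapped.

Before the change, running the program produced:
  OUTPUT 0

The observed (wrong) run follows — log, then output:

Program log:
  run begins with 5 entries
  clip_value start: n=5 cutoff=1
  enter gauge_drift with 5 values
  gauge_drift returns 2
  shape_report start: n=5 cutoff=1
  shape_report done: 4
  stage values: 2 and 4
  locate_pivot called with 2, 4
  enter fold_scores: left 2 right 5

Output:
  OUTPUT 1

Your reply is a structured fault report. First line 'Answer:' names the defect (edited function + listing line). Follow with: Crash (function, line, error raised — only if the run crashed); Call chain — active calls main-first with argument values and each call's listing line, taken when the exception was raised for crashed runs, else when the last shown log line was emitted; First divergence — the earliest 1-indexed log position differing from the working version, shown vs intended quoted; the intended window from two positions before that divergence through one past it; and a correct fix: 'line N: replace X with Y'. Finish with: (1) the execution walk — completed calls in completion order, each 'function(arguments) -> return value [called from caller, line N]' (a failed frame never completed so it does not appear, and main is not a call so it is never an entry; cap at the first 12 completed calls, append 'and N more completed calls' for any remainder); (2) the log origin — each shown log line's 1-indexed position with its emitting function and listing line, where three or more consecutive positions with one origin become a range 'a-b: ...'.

Answer: the defect is in fold_scores at line 35.
Core observation: The logs agree in full; only the final output differs.
Call chain: main -> fold_scores(2, 5) (called at line 43).
First divergence: there is none — every log position agrees.
Execution walk:
  gauge_drift([8, 5, 3, 12, 1]) -> 2  [called from clip_value, line 27]
  shape_report([8, 5, 3, 12, 1], 1) -> 4  [called from clip_value, line 28]
  locate_pivot(2, 4) -> 2  [called from clip_value, line 30]
  clip_value([8, 5, 3, 12, 1], 1) -> 2  [called from main, line 42]
  fold_scores(2, 5) -> 1  [called from main, line 43]
Log origins:
  1: logged in main at line 41
  2: logged in clip_value at line 26
  3: logged in gauge_drift at line 2
  4: logged in gauge_drift at line 7
  5: logged in shape_report at line 11
  6: logged in shape_report at line 16
  7: logged in clip_value at line 29
  8: logged in locate_pivot at line 20
  9: logged in fold_scores at line 33
A correct fix: line 35: replace `pos // pos` with `pos // top`.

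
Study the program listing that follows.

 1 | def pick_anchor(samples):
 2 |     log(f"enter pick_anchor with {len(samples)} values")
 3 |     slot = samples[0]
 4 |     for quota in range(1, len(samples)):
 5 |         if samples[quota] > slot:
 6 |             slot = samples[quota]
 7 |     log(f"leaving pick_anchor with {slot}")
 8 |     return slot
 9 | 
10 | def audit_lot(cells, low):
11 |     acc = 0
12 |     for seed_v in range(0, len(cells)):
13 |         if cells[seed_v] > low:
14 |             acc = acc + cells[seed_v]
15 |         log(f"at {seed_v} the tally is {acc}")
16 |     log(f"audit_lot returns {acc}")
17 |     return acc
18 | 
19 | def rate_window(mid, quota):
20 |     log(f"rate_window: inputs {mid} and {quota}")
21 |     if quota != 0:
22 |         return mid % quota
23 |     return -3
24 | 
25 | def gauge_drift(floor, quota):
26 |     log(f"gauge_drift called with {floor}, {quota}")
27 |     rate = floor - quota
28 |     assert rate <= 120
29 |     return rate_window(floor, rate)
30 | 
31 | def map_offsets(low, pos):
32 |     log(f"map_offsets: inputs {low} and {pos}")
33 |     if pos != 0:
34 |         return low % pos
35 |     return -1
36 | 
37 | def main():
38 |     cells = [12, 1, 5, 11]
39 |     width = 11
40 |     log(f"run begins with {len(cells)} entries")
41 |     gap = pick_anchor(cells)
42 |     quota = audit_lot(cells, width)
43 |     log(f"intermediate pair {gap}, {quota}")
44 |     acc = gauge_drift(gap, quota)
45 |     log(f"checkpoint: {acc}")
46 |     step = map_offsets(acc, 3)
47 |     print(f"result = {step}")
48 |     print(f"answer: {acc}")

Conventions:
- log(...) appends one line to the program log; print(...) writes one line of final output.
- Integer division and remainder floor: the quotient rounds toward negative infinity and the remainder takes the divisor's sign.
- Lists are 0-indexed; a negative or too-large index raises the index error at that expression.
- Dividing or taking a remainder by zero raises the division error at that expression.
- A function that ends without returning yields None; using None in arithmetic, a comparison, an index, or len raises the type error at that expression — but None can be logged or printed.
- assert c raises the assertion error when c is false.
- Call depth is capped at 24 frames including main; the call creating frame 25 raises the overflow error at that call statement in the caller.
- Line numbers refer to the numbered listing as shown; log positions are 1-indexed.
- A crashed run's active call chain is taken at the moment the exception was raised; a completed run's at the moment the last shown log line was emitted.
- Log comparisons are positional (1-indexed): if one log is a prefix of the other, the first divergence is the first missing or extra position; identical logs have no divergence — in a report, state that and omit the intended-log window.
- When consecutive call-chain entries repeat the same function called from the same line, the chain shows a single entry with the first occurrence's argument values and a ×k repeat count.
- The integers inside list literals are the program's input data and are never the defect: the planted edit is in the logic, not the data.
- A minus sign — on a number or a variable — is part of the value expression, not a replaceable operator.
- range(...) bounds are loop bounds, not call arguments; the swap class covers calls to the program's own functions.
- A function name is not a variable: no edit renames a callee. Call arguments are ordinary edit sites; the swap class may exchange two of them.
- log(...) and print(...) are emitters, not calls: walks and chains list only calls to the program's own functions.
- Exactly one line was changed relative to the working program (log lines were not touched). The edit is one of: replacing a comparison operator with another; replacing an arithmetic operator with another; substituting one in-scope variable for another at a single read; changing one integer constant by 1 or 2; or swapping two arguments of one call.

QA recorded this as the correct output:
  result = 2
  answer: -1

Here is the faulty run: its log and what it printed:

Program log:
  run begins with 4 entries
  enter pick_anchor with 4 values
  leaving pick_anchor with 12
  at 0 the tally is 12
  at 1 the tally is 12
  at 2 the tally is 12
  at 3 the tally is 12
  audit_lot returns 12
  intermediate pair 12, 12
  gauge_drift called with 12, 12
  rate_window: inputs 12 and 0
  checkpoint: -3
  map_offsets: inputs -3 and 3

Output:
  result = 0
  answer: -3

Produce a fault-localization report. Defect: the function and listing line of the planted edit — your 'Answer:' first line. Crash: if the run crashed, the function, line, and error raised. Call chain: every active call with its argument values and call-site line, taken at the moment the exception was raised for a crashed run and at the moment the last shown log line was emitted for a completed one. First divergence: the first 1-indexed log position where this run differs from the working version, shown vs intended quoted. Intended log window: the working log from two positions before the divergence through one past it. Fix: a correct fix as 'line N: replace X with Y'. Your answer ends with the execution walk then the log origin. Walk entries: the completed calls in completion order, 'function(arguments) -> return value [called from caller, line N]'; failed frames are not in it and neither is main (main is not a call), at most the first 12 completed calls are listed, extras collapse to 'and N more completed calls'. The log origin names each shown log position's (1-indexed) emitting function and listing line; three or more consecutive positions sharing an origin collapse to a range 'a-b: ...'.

Answer: the defect is in rate_window at line 23.
Key fact: Position 12 is the first bad log line: 'checkpoint: -3' should read 'checkpoint: -1'.
Call chain: main -> map_offsets(-3, 3) (called at line 46).
First divergence: at position 12 the run shows 'checkpoint: -3' where the working version logs 'checkpoint: -1'.
Intended log window:
  10: gauge_drift called with 12, 12
  11: rate_window: inputs 12 and 0
  12: checkpoint: -1
  13: map_offsets: inputs -1 and 3
Execution walk:
  pick_anchor([12, 1, 5, 11]) -> 12  [called from main, line 41]
  audit_lot([12, 1, 5, 11], 11) -> 12  [called from main, line 42]
  rate_window(12, 0) -> -3  [called from gauge_drift, line 29]
  gauge_drift(12, 12) -> -3  [called from main, line 44]
  map_offsets(-3, 3) -> 0  [called from main, line 46]
Log origins:
  1: logged in main at line 40
  2: logged in pick_anchor at line 2
  3: logged in pick_anchor at line 7
  4-7: logged in audit_lot at line 15
  8: logged in audit_lot at line 16
  9: logged in main at line 43
  10: logged in gauge_drift at line 26
  11: logged in rate_window at line 20
  12: logged in main at line 45
  13: logged in map_offsets at line 32
A correct fix: line 23: replace `-3` with `-1`.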